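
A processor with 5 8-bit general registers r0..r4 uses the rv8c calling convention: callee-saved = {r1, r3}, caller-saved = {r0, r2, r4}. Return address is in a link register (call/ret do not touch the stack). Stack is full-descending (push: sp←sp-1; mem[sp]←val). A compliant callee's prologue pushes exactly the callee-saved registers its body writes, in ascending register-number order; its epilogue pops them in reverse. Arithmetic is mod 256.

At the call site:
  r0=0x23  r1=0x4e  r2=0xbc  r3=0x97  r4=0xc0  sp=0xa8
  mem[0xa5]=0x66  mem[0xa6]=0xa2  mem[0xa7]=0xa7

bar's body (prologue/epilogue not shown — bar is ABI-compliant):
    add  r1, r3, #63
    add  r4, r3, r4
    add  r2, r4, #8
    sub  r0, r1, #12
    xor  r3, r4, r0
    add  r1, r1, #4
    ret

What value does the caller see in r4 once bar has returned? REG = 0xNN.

REG = 0x57

prologue: push r1 → mem[0xa7]=0x4e, sp=0xa7
prologue: push r3 → mem[0xa6]=0x97, sp=0xa6
body[0] add  r1, r3, #63 → r1=0xd6
body[1] add  r4, r3, r4 → r4=0x57
body[2] add  r2, r4, #8 → r2=0x5f
body[3] sub  r0, r1, #12 → r0=0xca
body[4] xor  r3, r4, r0 → r3=0x9d
body[5] add  r1, r1, #4 → r1=0xda
epilogue: pop r3=0x97, sp=0xa7
epilogue: pop r1=0x4e, sp=0xa8
r4 is caller-saved → body value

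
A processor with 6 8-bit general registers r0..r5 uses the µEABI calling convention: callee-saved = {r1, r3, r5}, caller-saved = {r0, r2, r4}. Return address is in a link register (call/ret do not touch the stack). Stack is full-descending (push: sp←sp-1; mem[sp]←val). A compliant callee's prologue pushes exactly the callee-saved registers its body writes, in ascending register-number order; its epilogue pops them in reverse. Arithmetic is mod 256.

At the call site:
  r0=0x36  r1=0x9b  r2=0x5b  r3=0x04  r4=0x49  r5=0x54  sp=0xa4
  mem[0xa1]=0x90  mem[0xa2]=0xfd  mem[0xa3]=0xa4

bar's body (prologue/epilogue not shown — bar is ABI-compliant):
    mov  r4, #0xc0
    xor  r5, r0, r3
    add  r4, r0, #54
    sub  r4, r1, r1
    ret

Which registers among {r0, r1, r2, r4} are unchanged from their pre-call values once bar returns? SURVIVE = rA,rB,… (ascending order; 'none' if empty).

prologue: push r5 -> mem[0xa3]=0x54, sp=0xa3
body[0] mov  r4, #0xc0 -> r4=0xc0
body[1] xor  r5, r0, r3 -> r5=0x32
body[2] add  r4, r0, #54 -> r4=0x6c
body[3] sub  r4, r1, r1 -> r4=0x00
epilogue: pop r5=0x54, sp=0xa4
r0: caller-saved, written=False
r1: callee-saved, written=False
r2: caller-saved, written=False
r4: caller-saved, written=True

SURVIVE = r0,r1,r2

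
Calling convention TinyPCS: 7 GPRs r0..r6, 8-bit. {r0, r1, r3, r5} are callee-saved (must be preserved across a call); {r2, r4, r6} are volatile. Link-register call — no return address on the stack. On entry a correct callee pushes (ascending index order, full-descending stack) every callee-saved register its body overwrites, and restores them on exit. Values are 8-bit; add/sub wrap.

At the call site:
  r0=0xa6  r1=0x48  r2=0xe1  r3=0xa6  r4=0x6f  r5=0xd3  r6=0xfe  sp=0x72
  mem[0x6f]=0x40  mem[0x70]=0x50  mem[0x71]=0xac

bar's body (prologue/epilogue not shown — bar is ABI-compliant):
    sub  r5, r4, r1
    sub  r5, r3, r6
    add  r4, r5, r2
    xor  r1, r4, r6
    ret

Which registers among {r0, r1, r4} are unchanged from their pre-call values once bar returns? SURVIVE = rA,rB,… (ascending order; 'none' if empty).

prologue: push r1 -> mem[0x71]=0x48, sp=0x71
prologue: push r5 -> mem[0x70]=0xd3, sp=0x70
body[0] sub  r5, r4, r1 -> r5=0x27
body[1] sub  r5, r3, r6 -> r5=0xa8
body[2] add  r4, r5, r2 -> r4=0x89
body[3] xor  r1, r4, r6 -> r1=0x77
epilogue: pop r5=0xd3, sp=0x71
epilogue: pop r1=0x48, sp=0x72
r0: callee-saved, written=False
r1: callee-saved, written=True
r4: caller-saved, written=True

SURVIVE = r0,r1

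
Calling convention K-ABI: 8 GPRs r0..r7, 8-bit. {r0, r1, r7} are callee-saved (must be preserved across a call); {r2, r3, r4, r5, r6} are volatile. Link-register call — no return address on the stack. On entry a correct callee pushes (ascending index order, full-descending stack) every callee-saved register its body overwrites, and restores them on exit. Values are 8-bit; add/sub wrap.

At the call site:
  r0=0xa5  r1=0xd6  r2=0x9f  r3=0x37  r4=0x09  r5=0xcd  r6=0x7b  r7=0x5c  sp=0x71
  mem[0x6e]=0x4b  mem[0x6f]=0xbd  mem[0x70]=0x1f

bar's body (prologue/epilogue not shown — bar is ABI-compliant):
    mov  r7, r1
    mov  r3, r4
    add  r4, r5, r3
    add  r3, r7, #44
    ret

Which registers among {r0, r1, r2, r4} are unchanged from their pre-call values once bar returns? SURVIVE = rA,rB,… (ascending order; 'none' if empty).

SURVIVE = r0,r1,r2

prologue: push r7 -> mem[0x70]=0x5c, sp=0x70
body[0] mov  r7, r1 -> r7=0xd6
body[1] mov  r3, r4 -> r3=0x09
body[2] add  r4, r5, r3 -> r4=0xd6
body[3] add  r3, r7, #44 -> r3=0x02
epilogue: pop r7=0x5c, sp=0x71
r0: callee-saved, written=False
r1: callee-saved, written=False
r2: caller-saved, written=False
r4: caller-saved, written=True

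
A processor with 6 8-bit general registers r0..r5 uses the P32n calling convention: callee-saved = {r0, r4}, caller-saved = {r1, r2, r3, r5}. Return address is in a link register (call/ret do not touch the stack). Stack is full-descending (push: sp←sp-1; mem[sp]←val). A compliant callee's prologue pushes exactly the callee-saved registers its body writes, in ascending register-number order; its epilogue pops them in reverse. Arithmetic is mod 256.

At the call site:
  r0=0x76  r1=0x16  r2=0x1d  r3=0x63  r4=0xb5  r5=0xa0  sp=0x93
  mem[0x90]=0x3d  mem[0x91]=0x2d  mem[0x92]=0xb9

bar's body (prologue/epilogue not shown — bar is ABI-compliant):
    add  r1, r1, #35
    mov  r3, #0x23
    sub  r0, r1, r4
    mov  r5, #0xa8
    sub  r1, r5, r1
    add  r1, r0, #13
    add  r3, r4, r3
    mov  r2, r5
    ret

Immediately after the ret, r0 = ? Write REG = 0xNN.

REG = 0x76

prologue: push r0 -> mem[0x92]=0x76, sp=0x92
body[0] add  r1, r1, #35 -> r1=0x39
body[1] mov  r3, #0x23 -> r3=0x23
body[2] sub  r0, r1, r4 -> r0=0x84
body[3] mov  r5, #0xa8 -> r5=0xa8
body[4] sub  r1, r5, r1 -> r1=0x6f
body[5] add  r1, r0, #13 -> r1=0x91
body[6] add  r3, r4, r3 -> r3=0xd8
body[7] mov  r2, r5 -> r2=0xa8
epilogue: pop r0=0x76, sp=0x93
r0 is callee-saved -> restored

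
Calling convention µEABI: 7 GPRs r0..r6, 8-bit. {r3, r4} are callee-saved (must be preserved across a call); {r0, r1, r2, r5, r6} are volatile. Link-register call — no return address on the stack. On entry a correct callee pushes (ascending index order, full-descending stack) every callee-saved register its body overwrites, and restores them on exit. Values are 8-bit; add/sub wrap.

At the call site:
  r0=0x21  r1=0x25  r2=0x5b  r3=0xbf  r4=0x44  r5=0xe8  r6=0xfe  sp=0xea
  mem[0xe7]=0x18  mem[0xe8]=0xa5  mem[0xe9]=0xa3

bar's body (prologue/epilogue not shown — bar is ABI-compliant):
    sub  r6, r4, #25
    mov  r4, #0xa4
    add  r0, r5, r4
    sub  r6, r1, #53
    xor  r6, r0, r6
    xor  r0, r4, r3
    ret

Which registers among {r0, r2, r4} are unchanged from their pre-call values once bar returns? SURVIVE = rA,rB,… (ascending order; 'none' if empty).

prologue: push r4 -> mem[0xe9]=0x44, sp=0xe9
body[0] sub  r6, r4, #25 -> r6=0x2b
body[1] mov  r4, #0xa4 -> r4=0xa4
body[2] add  r0, r5, r4 -> r0=0x8c
body[3] sub  r6, r1, #53 -> r6=0xf0
body[4] xor  r6, r0, r6 -> r6=0x7c
body[5] xor  r0, r4, r3 -> r0=0x1b
epilogue: pop r4=0x44, sp=0xea
r0: caller-saved, written=True
r2: caller-saved, written=False
r4: callee-saved, written=True

SURVIVE = r2,r4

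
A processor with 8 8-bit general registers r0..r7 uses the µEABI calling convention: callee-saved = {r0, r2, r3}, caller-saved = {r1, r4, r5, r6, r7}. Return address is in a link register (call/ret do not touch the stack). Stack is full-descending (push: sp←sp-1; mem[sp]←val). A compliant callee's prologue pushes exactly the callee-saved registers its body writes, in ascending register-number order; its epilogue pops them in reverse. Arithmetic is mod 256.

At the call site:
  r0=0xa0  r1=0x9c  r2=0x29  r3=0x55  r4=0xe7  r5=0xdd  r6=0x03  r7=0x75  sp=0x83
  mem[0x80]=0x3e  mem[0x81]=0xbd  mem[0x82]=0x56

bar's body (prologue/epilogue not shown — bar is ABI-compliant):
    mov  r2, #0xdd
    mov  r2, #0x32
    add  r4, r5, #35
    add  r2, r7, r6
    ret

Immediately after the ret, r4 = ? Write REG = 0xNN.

prologue: push r2 → mem[0x82]=0x29, sp=0x82
body[0] mov  r2, #0xdd → r2=0xdd
body[1] mov  r2, #0x32 → r2=0x32
body[2] add  r4, r5, #35 → r4=0x00
body[3] add  r2, r7, r6 → r2=0x78
epilogue: pop r2=0x29, sp=0x83
r4 is caller-saved → body value

REG = 0x00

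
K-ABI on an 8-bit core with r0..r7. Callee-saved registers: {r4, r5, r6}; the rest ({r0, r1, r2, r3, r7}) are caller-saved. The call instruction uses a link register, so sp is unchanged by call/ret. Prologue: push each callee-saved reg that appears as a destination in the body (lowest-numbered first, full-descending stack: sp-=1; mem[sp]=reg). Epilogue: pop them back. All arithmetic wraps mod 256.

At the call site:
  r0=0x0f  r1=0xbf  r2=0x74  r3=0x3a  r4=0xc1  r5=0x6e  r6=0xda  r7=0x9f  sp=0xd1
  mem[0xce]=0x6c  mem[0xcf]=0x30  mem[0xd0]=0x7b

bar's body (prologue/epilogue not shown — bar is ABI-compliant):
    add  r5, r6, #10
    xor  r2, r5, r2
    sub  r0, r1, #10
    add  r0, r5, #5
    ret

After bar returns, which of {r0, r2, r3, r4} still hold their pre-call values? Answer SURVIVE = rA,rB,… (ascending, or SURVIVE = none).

SURVIVE = r3,r4

prologue: push r5 → mem[0xd0]=0x6e, sp=0xd0
body[0] add  r5, r6, #10 → r5=0xe4
body[1] xor  r2, r5, r2 → r2=0x90
body[2] sub  r0, r1, #10 → r0=0xb5
body[3] add  r0, r5, #5 → r0=0xe9
epilogue: pop r5=0x6e, sp=0xd1
r0: caller-saved, written=True
r2: caller-saved, written=True
r3: caller-saved, written=False
r4: callee-saved, written=False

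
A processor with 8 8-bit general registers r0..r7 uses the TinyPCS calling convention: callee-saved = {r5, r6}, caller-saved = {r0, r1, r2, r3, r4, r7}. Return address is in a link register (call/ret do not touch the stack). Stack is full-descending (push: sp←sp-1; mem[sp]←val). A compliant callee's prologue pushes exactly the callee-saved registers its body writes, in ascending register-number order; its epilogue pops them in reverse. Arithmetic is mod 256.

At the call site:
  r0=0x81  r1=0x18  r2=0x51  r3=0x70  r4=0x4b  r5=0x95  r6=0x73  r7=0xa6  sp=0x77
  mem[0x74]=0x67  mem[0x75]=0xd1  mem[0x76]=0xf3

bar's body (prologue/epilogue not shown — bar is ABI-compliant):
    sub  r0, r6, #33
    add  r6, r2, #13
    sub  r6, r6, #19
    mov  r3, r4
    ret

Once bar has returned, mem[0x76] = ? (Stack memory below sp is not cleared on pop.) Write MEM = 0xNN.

MEM = 0x73

prologue: push r6 → mem[0x76]=0x73, sp=0x76
body[0] sub  r0, r6, #33 → r0=0x52
body[1] add  r6, r2, #13 → r6=0x5e
body[2] sub  r6, r6, #19 → r6=0x4b
body[3] mov  r3, r4 → r3=0x4b
epilogue: pop r6=0x73, sp=0x77
prologue pushed ['r6'] at ['0x76']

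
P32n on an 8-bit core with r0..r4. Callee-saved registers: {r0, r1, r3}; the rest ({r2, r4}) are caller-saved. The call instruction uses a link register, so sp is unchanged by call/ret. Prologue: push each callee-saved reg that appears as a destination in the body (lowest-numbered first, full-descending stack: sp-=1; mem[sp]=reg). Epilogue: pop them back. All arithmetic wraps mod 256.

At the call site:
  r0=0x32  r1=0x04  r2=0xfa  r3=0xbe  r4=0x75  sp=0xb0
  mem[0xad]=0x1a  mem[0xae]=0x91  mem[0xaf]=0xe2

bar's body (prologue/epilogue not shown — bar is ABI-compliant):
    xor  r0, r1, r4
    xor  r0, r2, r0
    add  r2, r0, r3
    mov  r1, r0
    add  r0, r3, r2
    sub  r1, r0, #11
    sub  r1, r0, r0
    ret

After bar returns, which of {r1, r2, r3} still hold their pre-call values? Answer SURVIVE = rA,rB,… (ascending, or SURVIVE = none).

SURVIVE = r1,r3

prologue: push r0 → mem[0xaf]=0x32, sp=0xaf
prologue: push r1 → mem[0xae]=0x04, sp=0xae
body[0] xor  r0, r1, r4 → r0=0x71
body[1] xor  r0, r2, r0 → r0=0x8b
body[2] add  r2, r0, r3 → r2=0x49
body[3] mov  r1, r0 → r1=0x8b
body[4] add  r0, r3, r2 → r0=0x07
body[5] sub  r1, r0, #11 → r1=0xfc
body[6] sub  r1, r0, r0 → r1=0x00
epilogue: pop r1=0x04, sp=0xaf
epilogue: pop r0=0x32, sp=0xb0
r1: callee-saved, written=True
r2: caller-saved, written=True
r3: callee-saved, written=False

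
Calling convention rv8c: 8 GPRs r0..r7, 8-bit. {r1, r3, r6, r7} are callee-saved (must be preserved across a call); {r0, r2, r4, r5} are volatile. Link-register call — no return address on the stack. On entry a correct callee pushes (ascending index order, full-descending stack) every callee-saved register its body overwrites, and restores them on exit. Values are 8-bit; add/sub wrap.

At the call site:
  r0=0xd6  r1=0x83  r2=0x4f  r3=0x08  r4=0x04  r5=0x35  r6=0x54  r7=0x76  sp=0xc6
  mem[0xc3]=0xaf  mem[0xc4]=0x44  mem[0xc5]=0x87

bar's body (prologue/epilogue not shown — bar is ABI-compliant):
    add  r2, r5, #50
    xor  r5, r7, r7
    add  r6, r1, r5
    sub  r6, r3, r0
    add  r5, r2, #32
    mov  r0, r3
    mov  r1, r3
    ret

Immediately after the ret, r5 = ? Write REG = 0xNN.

REG = 0x87

prologue: push r1 → mem[0xc5]=0x83, sp=0xc5
prologue: push r6 → mem[0xc4]=0x54, sp=0xc4
body[0] add  r2, r5, #50 → r2=0x67
body[1] xor  r5, r7, r7 → r5=0x00
body[2] add  r6, r1, r5 → r6=0x83
body[3] sub  r6, r3, r0 → r6=0x32
body[4] add  r5, r2, #32 → r5=0x87
body[5] mov  r0, r3 → r0=0x08
body[6] mov  r1, r3 → r1=0x08
epilogue: pop r6=0x54, sp=0xc5
epilogue: pop r1=0x83, sp=0xc6
r5 is caller-saved → body value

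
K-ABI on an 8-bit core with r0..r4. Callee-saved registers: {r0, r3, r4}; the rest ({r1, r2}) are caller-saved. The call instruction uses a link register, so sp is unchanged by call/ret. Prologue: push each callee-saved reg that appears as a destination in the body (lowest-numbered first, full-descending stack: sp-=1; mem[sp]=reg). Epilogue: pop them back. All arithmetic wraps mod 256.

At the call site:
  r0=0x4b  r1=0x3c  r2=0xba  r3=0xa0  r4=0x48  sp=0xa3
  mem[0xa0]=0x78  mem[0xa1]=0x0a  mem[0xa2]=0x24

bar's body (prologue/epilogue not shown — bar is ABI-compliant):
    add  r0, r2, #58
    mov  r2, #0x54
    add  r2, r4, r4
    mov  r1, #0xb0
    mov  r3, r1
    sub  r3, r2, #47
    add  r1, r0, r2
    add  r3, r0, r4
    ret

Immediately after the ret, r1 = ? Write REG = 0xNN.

REG = 0x84

prologue: push r0 → mem[0xa2]=0x4b, sp=0xa2
prologue: push r3 → mem[0xa1]=0xa0, sp=0xa1
body[0] add  r0, r2, #58 → r0=0xf4
body[1] mov  r2, #0x54 → r2=0x54
body[2] add  r2, r4, r4 → r2=0x90
body[3] mov  r1, #0xb0 → r1=0xb0
body[4] mov  r3, r1 → r3=0xb0
body[5] sub  r3, r2, #47 → r3=0x61
body[6] add  r1, r0, r2 → r1=0x84
body[7] add  r3, r0, r4 → r3=0x3c
epilogue: pop r3=0xa0, sp=0xa2
epilogue: pop r0=0x4b, sp=0xa3
r1 is caller-saved → body value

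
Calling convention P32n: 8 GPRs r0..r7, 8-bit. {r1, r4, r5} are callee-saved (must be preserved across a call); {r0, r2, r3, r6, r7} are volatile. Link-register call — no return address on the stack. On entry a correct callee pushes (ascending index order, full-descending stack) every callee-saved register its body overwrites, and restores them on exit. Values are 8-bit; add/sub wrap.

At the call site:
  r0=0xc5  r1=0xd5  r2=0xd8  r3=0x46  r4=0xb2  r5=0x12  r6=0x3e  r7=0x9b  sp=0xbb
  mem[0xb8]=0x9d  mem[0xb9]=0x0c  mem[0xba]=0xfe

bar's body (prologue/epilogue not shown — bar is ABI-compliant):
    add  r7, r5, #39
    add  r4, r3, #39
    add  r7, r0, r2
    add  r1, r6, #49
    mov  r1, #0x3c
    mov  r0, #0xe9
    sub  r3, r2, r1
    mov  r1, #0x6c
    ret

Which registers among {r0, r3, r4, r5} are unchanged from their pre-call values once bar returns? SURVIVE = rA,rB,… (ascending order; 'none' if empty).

SURVIVE = r4,r5

prologue: push r1 -> mem[0xba]=0xd5, sp=0xba
prologue: push r4 -> mem[0xb9]=0xb2, sp=0xb9
body[0] add  r7, r5, #39 -> r7=0x39
body[1] add  r4, r3, #39 -> r4=0x6d
body[2] add  r7, r0, r2 -> r7=0x9d
body[3] add  r1, r6, #49 -> r1=0x6f
body[4] mov  r1, #0x3c -> r1=0x3c
body[5] mov  r0, #0xe9 -> r0=0xe9
body[6] sub  r3, r2, r1 -> r3=0x9c
body[7] mov  r1, #0x6c -> r1=0x6c
epilogue: pop r4=0xb2, sp=0xba
epilogue: pop r1=0xd5, sp=0xbb
r0: caller-saved, written=True
r3: caller-saved, written=True
r4: callee-saved, written=True
r5: callee-saved, written=False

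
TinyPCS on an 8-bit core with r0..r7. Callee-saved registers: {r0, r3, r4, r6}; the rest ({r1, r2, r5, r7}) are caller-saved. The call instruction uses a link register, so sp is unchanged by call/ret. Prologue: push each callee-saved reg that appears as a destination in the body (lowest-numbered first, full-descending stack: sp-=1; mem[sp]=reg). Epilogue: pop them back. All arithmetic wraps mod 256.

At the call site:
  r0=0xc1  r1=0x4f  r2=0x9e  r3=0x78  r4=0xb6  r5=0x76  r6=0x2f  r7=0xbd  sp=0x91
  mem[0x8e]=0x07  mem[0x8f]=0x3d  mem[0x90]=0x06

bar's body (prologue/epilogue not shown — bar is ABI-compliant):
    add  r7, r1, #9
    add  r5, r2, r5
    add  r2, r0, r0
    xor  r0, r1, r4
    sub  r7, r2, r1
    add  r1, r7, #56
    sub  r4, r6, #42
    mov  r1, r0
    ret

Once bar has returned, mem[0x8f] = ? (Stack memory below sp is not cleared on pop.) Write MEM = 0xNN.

prologue: push r0 → mem[0x90]=0xc1, sp=0x90
prologue: push r4 → mem[0x8f]=0xb6, sp=0x8f
body[0] add  r7, r1, #9 → r7=0x58
body[1] add  r5, r2, r5 → r5=0x14
body[2] add  r2, r0, r0 → r2=0x82
body[3] xor  r0, r1, r4 → r0=0xf9
body[4] sub  r7, r2, r1 → r7=0x33
body[5] add  r1, r7, #56 → r1=0x6b
body[6] sub  r4, r6, #42 → r4=0x05
body[7] mov  r1, r0 → r1=0xf9
epilogue: pop r4=0xb6, sp=0x90
epilogue: pop r0=0xc1, sp=0x91
prologue pushed ['r0', 'r4'] at ['0x90', '0x8f']

MEM = 0xb6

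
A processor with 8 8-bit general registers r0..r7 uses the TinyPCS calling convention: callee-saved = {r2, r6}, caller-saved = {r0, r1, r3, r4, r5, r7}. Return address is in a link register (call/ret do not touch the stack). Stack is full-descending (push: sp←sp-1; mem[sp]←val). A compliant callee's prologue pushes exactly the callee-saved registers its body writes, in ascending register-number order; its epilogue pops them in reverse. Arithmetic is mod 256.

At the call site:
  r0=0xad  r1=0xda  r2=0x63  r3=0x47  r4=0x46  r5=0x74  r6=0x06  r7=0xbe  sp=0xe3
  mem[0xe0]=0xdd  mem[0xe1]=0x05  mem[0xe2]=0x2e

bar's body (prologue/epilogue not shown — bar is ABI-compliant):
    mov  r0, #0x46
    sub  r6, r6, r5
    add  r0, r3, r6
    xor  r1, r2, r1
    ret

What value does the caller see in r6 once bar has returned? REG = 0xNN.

REG = 0x06

prologue: push r6 → mem[0xe2]=0x06, sp=0xe2
body[0] mov  r0, #0x46 → r0=0x46
body[1] sub  r6, r6, r5 → r6=0x92
body[2] add  r0, r3, r6 → r0=0xd9
body[3] xor  r1, r2, r1 → r1=0xb9
epilogue: pop r6=0x06, sp=0xe3
r6 is callee-saved → restored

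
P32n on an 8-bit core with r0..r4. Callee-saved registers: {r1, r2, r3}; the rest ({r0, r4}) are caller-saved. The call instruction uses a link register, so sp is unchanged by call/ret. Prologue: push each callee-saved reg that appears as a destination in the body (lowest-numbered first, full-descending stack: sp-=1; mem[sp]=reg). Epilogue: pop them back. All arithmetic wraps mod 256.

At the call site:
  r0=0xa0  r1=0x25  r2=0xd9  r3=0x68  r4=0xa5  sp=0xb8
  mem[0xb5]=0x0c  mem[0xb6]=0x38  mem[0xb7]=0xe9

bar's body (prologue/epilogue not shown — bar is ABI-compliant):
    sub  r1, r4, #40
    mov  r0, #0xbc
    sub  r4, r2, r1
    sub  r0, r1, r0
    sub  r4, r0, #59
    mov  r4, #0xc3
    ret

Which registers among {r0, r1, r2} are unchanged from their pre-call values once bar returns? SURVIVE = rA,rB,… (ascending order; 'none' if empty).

prologue: push r1 -> mem[0xb7]=0x25, sp=0xb7
body[0] sub  r1, r4, #40 -> r1=0x7d
body[1] mov  r0, #0xbc -> r0=0xbc
body[2] sub  r4, r2, r1 -> r4=0x5c
body[3] sub  r0, r1, r0 -> r0=0xc1
body[4] sub  r4, r0, #59 -> r4=0x86
body[5] mov  r4, #0xc3 -> r4=0xc3
epilogue: pop r1=0x25, sp=0xb8
r0: caller-saved, written=True
r1: callee-saved, written=True
r2: callee-saved, written=False

SURVIVE = r1,r2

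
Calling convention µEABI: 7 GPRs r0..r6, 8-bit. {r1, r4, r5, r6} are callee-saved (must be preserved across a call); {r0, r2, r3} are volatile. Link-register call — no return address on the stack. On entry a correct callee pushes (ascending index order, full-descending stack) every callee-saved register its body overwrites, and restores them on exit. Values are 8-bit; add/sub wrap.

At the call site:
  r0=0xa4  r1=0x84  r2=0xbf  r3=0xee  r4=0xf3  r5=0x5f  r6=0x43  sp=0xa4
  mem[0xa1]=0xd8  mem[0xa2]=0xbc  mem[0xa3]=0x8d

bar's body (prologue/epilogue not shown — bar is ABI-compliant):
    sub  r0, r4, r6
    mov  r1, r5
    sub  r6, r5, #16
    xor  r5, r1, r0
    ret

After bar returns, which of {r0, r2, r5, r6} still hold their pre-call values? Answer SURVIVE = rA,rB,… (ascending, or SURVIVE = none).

SURVIVE = r2,r5,r6

prologue: push r1 → mem[0xa3]=0x84, sp=0xa3
prologue: push r5 → mem[0xa2]=0x5f, sp=0xa2
prologue: push r6 → mem[0xa1]=0x43, sp=0xa1
body[0] sub  r0, r4, r6 → r0=0xb0
body[1] mov  r1, r5 → r1=0x5f
body[2] sub  r6, r5, #16 → r6=0x4f
body[3] xor  r5, r1, r0 → r5=0xef
epilogue: pop r6=0x43, sp=0xa2
epilogue: pop r5=0x5f, sp=0xa3
epilogue: pop r1=0x84, sp=0xa4
r0: caller-saved, written=True
r2: caller-saved, written=False
r5: callee-saved, written=True
r6: callee-saved, written=True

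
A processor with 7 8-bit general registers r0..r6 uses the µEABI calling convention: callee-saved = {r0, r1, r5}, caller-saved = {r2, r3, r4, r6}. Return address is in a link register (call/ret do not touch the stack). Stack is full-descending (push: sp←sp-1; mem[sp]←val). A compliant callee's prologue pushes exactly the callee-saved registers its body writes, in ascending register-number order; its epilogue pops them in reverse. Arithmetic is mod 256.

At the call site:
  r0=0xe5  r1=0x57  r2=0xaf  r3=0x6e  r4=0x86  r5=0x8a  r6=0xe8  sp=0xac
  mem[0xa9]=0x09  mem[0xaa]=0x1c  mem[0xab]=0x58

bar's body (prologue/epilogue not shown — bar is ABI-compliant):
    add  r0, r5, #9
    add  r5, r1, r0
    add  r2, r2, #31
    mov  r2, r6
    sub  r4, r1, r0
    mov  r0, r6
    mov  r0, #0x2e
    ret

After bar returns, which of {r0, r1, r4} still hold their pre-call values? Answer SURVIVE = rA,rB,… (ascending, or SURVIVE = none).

prologue: push r0 -> mem[0xab]=0xe5, sp=0xab
prologue: push r5 -> mem[0xaa]=0x8a, sp=0xaa
body[0] add  r0, r5, #9 -> r0=0x93
body[1] add  r5, r1, r0 -> r5=0xea
body[2] add  r2, r2, #31 -> r2=0xce
body[3] mov  r2, r6 -> r2=0xe8
body[4] sub  r4, r1, r0 -> r4=0xc4
body[5] mov  r0, r6 -> r0=0xe8
body[6] mov  r0, #0x2e -> r0=0x2e
epilogue: pop r5=0x8a, sp=0xab
epilogue: pop r0=0xe5, sp=0xac
r0: callee-saved, written=True
r1: callee-saved, written=False
r4: caller-saved, written=True

SURVIVE = r0,r1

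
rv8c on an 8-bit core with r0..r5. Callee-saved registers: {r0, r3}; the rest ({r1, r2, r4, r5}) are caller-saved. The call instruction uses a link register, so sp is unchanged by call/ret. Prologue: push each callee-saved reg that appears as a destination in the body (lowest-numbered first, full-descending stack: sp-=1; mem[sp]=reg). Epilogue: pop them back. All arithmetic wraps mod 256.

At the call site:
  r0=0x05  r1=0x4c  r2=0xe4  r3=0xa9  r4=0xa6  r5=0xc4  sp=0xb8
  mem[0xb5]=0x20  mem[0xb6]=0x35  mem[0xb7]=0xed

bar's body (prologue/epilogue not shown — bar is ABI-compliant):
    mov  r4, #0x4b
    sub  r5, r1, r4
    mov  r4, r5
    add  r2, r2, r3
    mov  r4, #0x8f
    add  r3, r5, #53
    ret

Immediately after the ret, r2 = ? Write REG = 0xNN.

REG = 0x8d

prologue: push r3 → mem[0xb7]=0xa9, sp=0xb7
body[0] mov  r4, #0x4b → r4=0x4b
body[1] sub  r5, r1, r4 → r5=0x01
body[2] mov  r4, r5 → r4=0x01
body[3] add  r2, r2, r3 → r2=0x8d
body[4] mov  r4, #0x8f → r4=0x8f
body[5] add  r3, r5, #53 → r3=0x36
epilogue: pop r3=0xa9, sp=0xb8
r2 is caller-saved → body value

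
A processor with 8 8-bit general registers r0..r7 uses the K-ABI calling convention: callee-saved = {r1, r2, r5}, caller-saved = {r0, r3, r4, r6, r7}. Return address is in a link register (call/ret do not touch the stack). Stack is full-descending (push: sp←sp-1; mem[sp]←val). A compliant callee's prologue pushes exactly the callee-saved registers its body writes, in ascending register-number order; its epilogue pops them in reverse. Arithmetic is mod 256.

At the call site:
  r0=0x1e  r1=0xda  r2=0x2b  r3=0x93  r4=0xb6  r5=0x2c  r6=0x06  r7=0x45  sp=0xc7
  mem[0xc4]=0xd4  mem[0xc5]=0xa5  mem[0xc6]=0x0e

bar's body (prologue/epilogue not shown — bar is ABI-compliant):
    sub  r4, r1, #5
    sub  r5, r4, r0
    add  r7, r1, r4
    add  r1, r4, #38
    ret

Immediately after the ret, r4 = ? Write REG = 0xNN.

prologue: push r1 → mem[0xc6]=0xda, sp=0xc6
prologue: push r5 → mem[0xc5]=0x2c, sp=0xc5
body[0] sub  r4, r1, #5 → r4=0xd5
body[1] sub  r5, r4, r0 → r5=0xb7
body[2] add  r7, r1, r4 → r7=0xaf
body[3] add  r1, r4, #38 → r1=0xfb
epilogue: pop r5=0x2c, sp=0xc6
epilogue: pop r1=0xda, sp=0xc7
r4 is caller-saved → body value

REG = 0xd5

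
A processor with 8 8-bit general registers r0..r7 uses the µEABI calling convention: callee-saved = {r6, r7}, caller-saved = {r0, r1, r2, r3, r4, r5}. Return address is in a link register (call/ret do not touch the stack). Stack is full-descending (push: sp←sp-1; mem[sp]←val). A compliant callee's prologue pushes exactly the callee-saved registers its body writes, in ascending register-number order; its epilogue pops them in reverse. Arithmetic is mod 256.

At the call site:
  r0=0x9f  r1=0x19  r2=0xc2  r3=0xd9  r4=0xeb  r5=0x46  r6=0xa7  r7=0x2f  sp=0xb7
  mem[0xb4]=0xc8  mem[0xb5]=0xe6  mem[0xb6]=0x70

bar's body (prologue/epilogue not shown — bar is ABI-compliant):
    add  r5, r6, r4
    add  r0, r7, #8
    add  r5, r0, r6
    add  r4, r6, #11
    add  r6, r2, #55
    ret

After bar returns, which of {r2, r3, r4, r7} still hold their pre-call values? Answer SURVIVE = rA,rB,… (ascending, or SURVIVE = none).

prologue: push r6 → mem[0xb6]=0xa7, sp=0xb6
body[0] add  r5, r6, r4 → r5=0x92
body[1] add  r0, r7, #8 → r0=0x37
body[2] add  r5, r0, r6 → r5=0xde
body[3] add  r4, r6, #11 → r4=0xb2
body[4] add  r6, r2, #55 → r6=0xf9
epilogue: pop r6=0xa7, sp=0xb7
r2: caller-saved, written=False
r3: caller-saved, written=False
r4: caller-saved, written=True
r7: callee-saved, written=False

SURVIVE = r2,r3,r7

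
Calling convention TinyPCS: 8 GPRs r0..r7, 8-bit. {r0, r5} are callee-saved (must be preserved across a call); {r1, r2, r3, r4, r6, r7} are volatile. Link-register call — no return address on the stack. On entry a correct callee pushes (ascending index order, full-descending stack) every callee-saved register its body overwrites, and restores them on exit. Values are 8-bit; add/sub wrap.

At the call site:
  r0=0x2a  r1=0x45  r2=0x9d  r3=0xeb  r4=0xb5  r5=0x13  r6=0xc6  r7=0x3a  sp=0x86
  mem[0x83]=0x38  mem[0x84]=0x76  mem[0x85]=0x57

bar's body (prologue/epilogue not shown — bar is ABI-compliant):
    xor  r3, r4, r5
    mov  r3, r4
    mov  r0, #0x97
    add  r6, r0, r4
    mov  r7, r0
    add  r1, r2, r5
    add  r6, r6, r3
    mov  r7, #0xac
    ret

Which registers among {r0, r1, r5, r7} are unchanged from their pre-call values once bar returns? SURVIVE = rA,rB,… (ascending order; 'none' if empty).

prologue: push r0 → mem[0x85]=0x2a, sp=0x85
body[0] xor  r3, r4, r5 → r3=0xa6
body[1] mov  r3, r4 → r3=0xb5
body[2] mov  r0, #0x97 → r0=0x97
body[3] add  r6, r0, r4 → r6=0x4c
body[4] mov  r7, r0 → r7=0x97
body[5] add  r1, r2, r5 → r1=0xb0
body[6] add  r6, r6, r3 → r6=0x01
body[7] mov  r7, #0xac → r7=0xac
epilogue: pop r0=0x2a, sp=0x86
r0: callee-saved, written=True
r1: caller-saved, written=True
r5: callee-saved, written=False
r7: caller-saved, written=True

SURVIVE = r0,r5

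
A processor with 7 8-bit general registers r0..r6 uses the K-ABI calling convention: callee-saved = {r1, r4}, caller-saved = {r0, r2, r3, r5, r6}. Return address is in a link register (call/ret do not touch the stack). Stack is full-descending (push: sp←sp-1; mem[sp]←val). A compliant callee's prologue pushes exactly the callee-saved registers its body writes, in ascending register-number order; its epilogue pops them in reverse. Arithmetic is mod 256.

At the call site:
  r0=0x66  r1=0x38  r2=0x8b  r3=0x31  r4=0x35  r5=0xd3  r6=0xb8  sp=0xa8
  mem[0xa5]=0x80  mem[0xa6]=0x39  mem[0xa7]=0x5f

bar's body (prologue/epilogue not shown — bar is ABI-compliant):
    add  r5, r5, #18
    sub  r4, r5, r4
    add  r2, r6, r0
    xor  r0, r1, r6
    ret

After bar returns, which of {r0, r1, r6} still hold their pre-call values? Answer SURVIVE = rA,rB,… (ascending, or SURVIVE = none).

SURVIVE = r1,r6

prologue: push r4 → mem[0xa7]=0x35, sp=0xa7
body[0] add  r5, r5, #18 → r5=0xe5
body[1] sub  r4, r5, r4 → r4=0xb0
body[2] add  r2, r6, r0 → r2=0x1e
body[3] xor  r0, r1, r6 → r0=0x80
epilogue: pop r4=0x35, sp=0xa8
r0: caller-saved, written=True
r1: callee-saved, written=False
r6: caller-saved, written=False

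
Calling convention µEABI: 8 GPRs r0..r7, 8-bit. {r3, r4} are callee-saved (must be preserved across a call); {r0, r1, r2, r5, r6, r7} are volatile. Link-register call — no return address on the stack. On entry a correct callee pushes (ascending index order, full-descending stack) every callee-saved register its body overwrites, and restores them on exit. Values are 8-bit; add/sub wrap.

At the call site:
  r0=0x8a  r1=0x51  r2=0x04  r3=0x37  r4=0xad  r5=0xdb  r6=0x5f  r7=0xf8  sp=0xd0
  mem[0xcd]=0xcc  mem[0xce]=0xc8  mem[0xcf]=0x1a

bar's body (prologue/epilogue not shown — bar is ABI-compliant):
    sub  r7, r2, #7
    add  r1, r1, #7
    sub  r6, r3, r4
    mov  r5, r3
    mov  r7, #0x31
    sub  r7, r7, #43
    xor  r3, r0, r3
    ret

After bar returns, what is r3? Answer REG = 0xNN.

REG = 0x37

prologue: push r3 → mem[0xcf]=0x37, sp=0xcf
body[0] sub  r7, r2, #7 → r7=0xfd
body[1] add  r1, r1, #7 → r1=0x58
body[2] sub  r6, r3, r4 → r6=0x8a
body[3] mov  r5, r3 → r5=0x37
body[4] mov  r7, #0x31 → r7=0x31
body[5] sub  r7, r7, #43 → r7=0x06
body[6] xor  r3, r0, r3 → r3=0xbd
epilogue: pop r3=0x37, sp=0xd0
r3 is callee-saved → restored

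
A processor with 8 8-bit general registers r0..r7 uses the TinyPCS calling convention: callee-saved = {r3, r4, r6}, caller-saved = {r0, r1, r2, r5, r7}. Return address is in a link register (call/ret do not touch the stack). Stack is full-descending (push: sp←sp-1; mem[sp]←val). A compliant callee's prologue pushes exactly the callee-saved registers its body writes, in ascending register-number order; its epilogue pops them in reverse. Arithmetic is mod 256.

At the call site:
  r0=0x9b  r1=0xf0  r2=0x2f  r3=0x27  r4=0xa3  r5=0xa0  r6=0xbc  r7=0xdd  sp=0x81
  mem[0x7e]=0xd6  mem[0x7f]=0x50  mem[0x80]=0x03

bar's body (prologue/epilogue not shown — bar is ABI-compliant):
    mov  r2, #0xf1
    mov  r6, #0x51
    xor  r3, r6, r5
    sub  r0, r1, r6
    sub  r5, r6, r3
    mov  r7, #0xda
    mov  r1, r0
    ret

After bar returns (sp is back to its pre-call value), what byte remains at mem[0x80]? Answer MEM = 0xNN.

prologue: push r3 -> mem[0x80]=0x27, sp=0x80
prologue: push r6 -> mem[0x7f]=0xbc, sp=0x7f
body[0] mov  r2, #0xf1 -> r2=0xf1
body[1] mov  r6, #0x51 -> r6=0x51
body[2] xor  r3, r6, r5 -> r3=0xf1
body[3] sub  r0, r1, r6 -> r0=0x9f
body[4] sub  r5, r6, r3 -> r5=0x60
body[5] mov  r7, #0xda -> r7=0xda
body[6] mov  r1, r0 -> r1=0x9f
epilogue: pop r6=0xbc, sp=0x80
epilogue: pop r3=0x27, sp=0x81
prologue pushed ['r3', 'r6'] at ['0x80', '0x7f']

MEM = 0x27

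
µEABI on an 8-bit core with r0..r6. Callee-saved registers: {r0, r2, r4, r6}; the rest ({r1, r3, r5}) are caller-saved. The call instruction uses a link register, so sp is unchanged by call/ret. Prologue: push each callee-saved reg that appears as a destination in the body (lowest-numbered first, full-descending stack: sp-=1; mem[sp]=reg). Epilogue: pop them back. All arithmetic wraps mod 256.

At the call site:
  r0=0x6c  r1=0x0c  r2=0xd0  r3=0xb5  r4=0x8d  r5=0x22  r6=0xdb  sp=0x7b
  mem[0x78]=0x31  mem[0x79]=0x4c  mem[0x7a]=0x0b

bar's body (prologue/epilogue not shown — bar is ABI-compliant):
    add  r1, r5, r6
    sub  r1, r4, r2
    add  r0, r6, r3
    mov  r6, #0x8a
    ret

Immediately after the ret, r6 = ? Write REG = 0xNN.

prologue: push r0 → mem[0x7a]=0x6c, sp=0x7a
prologue: push r6 → mem[0x79]=0xdb, sp=0x79
body[0] add  r1, r5, r6 → r1=0xfd
body[1] sub  r1, r4, r2 → r1=0xbd
body[2] add  r0, r6, r3 → r0=0x90
body[3] mov  r6, #0x8a → r6=0x8a
epilogue: pop r6=0xdb, sp=0x7a
epilogue: pop r0=0x6c, sp=0x7b
r6 is callee-saved → restored

REG = 0xdb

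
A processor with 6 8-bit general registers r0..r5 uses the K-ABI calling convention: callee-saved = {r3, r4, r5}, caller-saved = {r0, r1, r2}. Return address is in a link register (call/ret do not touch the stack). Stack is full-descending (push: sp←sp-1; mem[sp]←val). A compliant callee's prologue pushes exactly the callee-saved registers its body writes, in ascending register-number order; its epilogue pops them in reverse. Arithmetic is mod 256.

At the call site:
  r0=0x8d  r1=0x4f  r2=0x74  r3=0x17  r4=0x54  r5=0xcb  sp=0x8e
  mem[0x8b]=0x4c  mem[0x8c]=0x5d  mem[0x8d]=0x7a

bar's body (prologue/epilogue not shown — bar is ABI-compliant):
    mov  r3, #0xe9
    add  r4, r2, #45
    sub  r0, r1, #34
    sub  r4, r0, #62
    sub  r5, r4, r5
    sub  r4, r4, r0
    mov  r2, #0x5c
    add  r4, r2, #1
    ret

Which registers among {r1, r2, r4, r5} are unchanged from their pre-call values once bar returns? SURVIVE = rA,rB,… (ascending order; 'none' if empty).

SURVIVE = r1,r4,r5

prologue: push r3 → mem[0x8d]=0x17, sp=0x8d
prologue: push r4 → mem[0x8c]=0x54, sp=0x8c
prologue: push r5 → mem[0x8b]=0xcb, sp=0x8b
body[0] mov  r3, #0xe9 → r3=0xe9
body[1] add  r4, r2, #45 → r4=0xa1
body[2] sub  r0, r1, #34 → r0=0x2d
body[3] sub  r4, r0, #62 → r4=0xef
body[4] sub  r5, r4, r5 → r5=0x24
body[5] sub  r4, r4, r0 → r4=0xc2
body[6] mov  r2, #0x5c → r2=0x5c
body[7] add  r4, r2, #1 → r4=0x5d
epilogue: pop r5=0xcb, sp=0x8c
epilogue: pop r4=0x54, sp=0x8d
epilogue: pop r3=0x17, sp=0x8e
r1: caller-saved, written=False
r2: caller-saved, written=True
r4: callee-saved, written=True
r5: callee-saved, written=True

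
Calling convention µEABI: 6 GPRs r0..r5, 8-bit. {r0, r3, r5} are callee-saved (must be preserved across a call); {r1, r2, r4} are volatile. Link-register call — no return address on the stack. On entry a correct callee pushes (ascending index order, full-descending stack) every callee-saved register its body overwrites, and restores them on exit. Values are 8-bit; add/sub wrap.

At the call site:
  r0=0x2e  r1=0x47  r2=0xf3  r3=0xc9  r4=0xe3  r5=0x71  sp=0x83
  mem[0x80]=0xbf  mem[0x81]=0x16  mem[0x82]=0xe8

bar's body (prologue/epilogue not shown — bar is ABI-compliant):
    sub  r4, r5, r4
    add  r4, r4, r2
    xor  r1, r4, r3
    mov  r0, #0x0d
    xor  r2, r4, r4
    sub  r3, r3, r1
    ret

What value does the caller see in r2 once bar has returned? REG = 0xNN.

prologue: push r0 -> mem[0x82]=0x2e, sp=0x82
prologue: push r3 -> mem[0x81]=0xc9, sp=0x81
body[0] sub  r4, r5, r4 -> r4=0x8e
body[1] add  r4, r4, r2 -> r4=0x81
body[2] xor  r1, r4, r3 -> r1=0x48
body[3] mov  r0, #0x0d -> r0=0x0d
body[4] xor  r2, r4, r4 -> r2=0x00
body[5] sub  r3, r3, r1 -> r3=0x81
epilogue: pop r3=0xc9, sp=0x82
epilogue: pop r0=0x2e, sp=0x83
r2 is caller-saved -> body value

REG = 0x00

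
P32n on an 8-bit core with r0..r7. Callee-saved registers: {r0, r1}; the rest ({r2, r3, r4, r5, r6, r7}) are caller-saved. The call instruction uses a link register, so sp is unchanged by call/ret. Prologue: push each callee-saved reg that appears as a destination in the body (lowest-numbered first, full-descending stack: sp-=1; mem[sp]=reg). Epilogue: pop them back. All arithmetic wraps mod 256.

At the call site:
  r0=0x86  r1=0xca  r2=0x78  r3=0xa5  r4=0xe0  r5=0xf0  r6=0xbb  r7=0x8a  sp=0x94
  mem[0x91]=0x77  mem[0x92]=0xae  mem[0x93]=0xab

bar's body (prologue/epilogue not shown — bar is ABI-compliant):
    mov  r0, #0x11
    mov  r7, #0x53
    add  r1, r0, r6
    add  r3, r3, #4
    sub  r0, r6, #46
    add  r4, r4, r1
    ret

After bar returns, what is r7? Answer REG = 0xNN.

REG = 0x53

prologue: push r0 -> mem[0x93]=0x86, sp=0x93
prologue: push r1 -> mem[0x92]=0xca, sp=0x92
body[0] mov  r0, #0x11 -> r0=0x11
body[1] mov  r7, #0x53 -> r7=0x53
body[2] add  r1, r0, r6 -> r1=0xcc
body[3] add  r3, r3, #4 -> r3=0xa9
body[4] sub  r0, r6, #46 -> r0=0x8d
body[5] add  r4, r4, r1 -> r4=0xac
epilogue: pop r1=0xca, sp=0x93
epilogue: pop r0=0x86, sp=0x94
r7 is caller-saved -> body value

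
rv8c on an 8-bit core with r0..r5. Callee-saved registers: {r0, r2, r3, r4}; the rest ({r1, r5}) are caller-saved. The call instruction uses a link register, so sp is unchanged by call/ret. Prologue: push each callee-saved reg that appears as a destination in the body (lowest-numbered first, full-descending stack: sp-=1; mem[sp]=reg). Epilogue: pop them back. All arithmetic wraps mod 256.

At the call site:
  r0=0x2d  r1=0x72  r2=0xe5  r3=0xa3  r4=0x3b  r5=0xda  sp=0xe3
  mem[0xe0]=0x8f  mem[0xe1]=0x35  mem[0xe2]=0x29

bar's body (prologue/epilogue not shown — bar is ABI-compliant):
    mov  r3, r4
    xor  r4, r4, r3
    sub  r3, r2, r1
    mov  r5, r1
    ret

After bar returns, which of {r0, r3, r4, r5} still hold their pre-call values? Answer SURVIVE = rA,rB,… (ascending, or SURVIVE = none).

SURVIVE = r0,r3,r4

prologue: push r3 -> mem[0xe2]=0xa3, sp=0xe2
prologue: push r4 -> mem[0xe1]=0x3b, sp=0xe1
body[0] mov  r3, r4 -> r3=0x3b
body[1] xor  r4, r4, r3 -> r4=0x00
body[2] sub  r3, r2, r1 -> r3=0x73
body[3] mov  r5, r1 -> r5=0x72
epilogue: pop r4=0x3b, sp=0xe2
epilogue: pop r3=0xa3, sp=0xe3
r0: callee-saved, written=False
r3: callee-saved, written=True
r4: callee-saved, written=True
r5: caller-saved, written=True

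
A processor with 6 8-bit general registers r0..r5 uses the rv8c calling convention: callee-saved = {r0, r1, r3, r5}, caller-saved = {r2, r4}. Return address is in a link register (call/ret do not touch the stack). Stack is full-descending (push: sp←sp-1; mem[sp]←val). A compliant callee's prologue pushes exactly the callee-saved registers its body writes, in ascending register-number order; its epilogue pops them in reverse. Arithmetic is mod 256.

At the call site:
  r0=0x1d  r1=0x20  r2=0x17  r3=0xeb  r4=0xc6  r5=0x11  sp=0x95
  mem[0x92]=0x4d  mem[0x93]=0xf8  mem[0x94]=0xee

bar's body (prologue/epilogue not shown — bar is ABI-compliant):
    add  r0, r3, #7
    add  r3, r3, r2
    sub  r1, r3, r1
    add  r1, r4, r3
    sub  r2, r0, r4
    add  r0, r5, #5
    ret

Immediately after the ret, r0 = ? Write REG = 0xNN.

prologue: push r0 → mem[0x94]=0x1d, sp=0x94
prologue: push r1 → mem[0x93]=0x20, sp=0x93
prologue: push r3 → mem[0x92]=0xeb, sp=0x92
body[0] add  r0, r3, #7 → r0=0xf2
body[1] add  r3, r3, r2 → r3=0x02
body[2] sub  r1, r3, r1 → r1=0xe2
body[3] add  r1, r4, r3 → r1=0xc8
body[4] sub  r2, r0, r4 → r2=0x2c
body[5] add  r0, r5, #5 → r0=0x16
epilogue: pop r3=0xeb, sp=0x93
epilogue: pop r1=0x20, sp=0x94
epilogue: pop r0=0x1d, sp=0x95
r0 is callee-saved → restored

REG = 0x1d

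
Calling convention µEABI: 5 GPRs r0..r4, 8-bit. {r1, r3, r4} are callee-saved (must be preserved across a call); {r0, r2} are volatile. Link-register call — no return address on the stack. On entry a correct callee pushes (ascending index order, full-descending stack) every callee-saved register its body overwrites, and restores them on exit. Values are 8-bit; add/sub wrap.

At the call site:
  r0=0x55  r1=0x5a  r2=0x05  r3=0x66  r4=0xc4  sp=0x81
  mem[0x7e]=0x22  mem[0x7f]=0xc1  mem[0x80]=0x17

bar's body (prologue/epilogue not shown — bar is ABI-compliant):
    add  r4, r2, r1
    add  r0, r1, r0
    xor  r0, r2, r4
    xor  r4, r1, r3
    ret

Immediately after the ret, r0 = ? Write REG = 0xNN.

REG = 0x5a

prologue: push r4 → mem[0x80]=0xc4, sp=0x80
body[0] add  r4, r2, r1 → r4=0x5f
body[1] add  r0, r1, r0 → r0=0xaf
body[2] xor  r0, r2, r4 → r0=0x5a
body[3] xor  r4, r1, r3 → r4=0x3c
epilogue: pop r4=0xc4, sp=0x81
r0 is caller-saved → body value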